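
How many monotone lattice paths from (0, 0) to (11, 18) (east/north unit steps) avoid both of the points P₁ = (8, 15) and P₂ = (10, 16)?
Number of paths = 13268631

Inclusion–exclusion. Total paths: C(29, 11) = 34597290. Through P₁: C(23, 8)·C(6, 3) = 9806280. Through P₂: C(26, 10)·C(3, 1) = 15935205. Since P₁ is strictly southwest of P₂, a monotone path through both must visit P₁ then P₂; paths through both = C(23, 8)·C(3, 2)·C(3, 1) = 4412826. Avoid both = 34597290 − 9806280 − 15935205 + 4412826 = 13268631.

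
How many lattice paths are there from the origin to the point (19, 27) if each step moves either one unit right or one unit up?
Number of paths = 4154246671960

A monotone lattice path from (0, 0) to (19, 27) consists of 19 east steps and 27 north steps in some order, so it is determined by which 19 of the 46 steps are east. The count is C(46, 19) = 4154246671960.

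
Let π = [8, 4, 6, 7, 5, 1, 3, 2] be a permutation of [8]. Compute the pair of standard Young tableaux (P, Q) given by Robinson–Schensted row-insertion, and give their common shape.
P = [1, 2, 7] / [3, 5] / [4] / [6] / [8];  Q = [1, 3, 4] / [2, 7] / [5] / [6] / [8];  common shape = (3, 2, 1, 1, 1)

Row-insert the values π_1, π_2, … into P one at a time, bumping the leftmost entry strictly greater than the inserted value down to the next row. The recording tableau Q records, in position (i, j), the step at which that cell was added to P.
  Insert 8 (step 1): P = [8];  Q = [1]
  Insert 4 (step 2): P = [4] / [8];  Q = [1] / [2]
  Insert 6 (step 3): P = [4, 6] / [8];  Q = [1, 3] / [2]
  Insert 7 (step 4): P = [4, 6, 7] / [8];  Q = [1, 3, 4] / [2]
  Insert 5 (step 5): P = [4, 5, 7] / [6] / [8];  Q = [1, 3, 4] / [2] / [5]
  Insert 1 (step 6): P = [1, 5, 7] / [4] / [6] / [8];  Q = [1, 3, 4] / [2] / [5] / [6]
  Insert 3 (step 7): P = [1, 3, 7] / [4, 5] / [6] / [8];  Q = [1, 3, 4] / [2, 7] / [5] / [6]
  Insert 2 (step 8): P = [1, 2, 7] / [3, 5] / [4] / [6] / [8];  Q = [1, 3, 4] / [2, 7] / [5] / [6] / [8]
Final shape: (3, 2, 1, 1, 1).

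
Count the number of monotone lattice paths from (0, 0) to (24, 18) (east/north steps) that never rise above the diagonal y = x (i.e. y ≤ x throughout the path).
Number of paths = 99035193894

By the reflection principle (André's argument), the number of monotone paths to (24, 18) with n ≤ m that never go above y = x is C(42, 24) − C(42, 25) = 353697121050 − 254661927156 = 99035193894.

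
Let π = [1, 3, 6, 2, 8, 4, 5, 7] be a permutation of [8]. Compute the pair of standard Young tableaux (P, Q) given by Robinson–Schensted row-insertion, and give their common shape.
P = [1, 2, 4, 5, 7] / [3, 6, 8];  Q = [1, 2, 3, 5, 8] / [4, 6, 7];  common shape = (5, 3)

Row-insert the values π_1, π_2, … into P one at a time, bumping the leftmost entry strictly greater than the inserted value down to the next row. The recording tableau Q records, in position (i, j), the step at which that cell was added to P.
  Insert 1 (step 1): P = [1];  Q = [1]
  Insert 3 (step 2): P = [1, 3];  Q = [1, 2]
  Insert 6 (step 3): P = [1, 3, 6];  Q = [1, 2, 3]
  Insert 2 (step 4): P = [1, 2, 6] / [3];  Q = [1, 2, 3] / [4]
  Insert 8 (step 5): P = [1, 2, 6, 8] / [3];  Q = [1, 2, 3, 5] / [4]
  Insert 4 (step 6): P = [1, 2, 4, 8] / [3, 6];  Q = [1, 2, 3, 5] / [4, 6]
  Insert 5 (step 7): P = [1, 2, 4, 5] / [3, 6, 8];  Q = [1, 2, 3, 5] / [4, 6, 7]
  Insert 7 (step 8): P = [1, 2, 4, 5, 7] / [3, 6, 8];  Q = [1, 2, 3, 5, 8] / [4, 6, 7]
Final shape: (5, 3).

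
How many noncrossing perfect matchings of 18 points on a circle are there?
C_9 = 4862

These noncrossing handshakes are counted by the Catalan number C_n = (1/(n + 1)) · C(2n, n). For n = 9: C_9 = (1/10) · C(18, 9) = 48620/10 = 4862.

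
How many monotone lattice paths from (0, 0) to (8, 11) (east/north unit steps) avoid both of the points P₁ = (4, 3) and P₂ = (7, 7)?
Number of paths = 47222

Inclusion–exclusion. Total paths: C(19, 8) = 75582. Through P₁: C(7, 4)·C(12, 4) = 17325. Through P₂: C(14, 7)·C(5, 1) = 17160. Since P₁ is strictly southwest of P₂, a monotone path through both must visit P₁ then P₂; paths through both = C(7, 4)·C(7, 3)·C(5, 1) = 6125. Avoid both = 75582 − 17325 − 17160 + 6125 = 47222.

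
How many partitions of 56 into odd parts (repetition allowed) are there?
p_odd(56) = 7108

Enumerate partitions using only odd parts via the recurrence o(n, m) = o(n, m−2) + o(n−m, m) over odd m, starting from the largest odd part ≤ n. This gives p_odd(56) = 7108. (Euler's theorem: equals the count of distinct-part partitions.)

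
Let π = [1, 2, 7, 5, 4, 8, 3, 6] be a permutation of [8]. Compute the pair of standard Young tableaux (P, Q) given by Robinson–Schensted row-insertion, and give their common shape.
P = [1, 2, 3, 6] / [4, 8] / [5] / [7];  Q = [1, 2, 3, 6] / [4, 8] / [5] / [7];  common shape = (4, 2, 1, 1)

Row-insert the values π_1, π_2, … into P one at a time, bumping the leftmost entry strictly greater than the inserted value down to the next row. The recording tableau Q records, in position (i, j), the step at which that cell was added to P.
  Insert 1 (step 1): P = [1];  Q = [1]
  Insert 2 (step 2): P = [1, 2];  Q = [1, 2]
  Insert 7 (step 3): P = [1, 2, 7];  Q = [1, 2, 3]
  Insert 5 (step 4): P = [1, 2, 5] / [7];  Q = [1, 2, 3] / [4]
  Insert 4 (step 5): P = [1, 2, 4] / [5] / [7];  Q = [1, 2, 3] / [4] / [5]
  Insert 8 (step 6): P = [1, 2, 4, 8] / [5] / [7];  Q = [1, 2, 3, 6] / [4] / [5]
  Insert 3 (step 7): P = [1, 2, 3, 8] / [4] / [5] / [7];  Q = [1, 2, 3, 6] / [4] / [5] / [7]
  Insert 6 (step 8): P = [1, 2, 3, 6] / [4, 8] / [5] / [7];  Q = [1, 2, 3, 6] / [4, 8] / [5] / [7]
Final shape: (4, 2, 1, 1).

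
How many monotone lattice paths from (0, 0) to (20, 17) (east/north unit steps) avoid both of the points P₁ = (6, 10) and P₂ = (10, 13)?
Number of paths = 14109548684

Inclusion–exclusion. Total paths: C(37, 20) = 15905368710. Through P₁: C(16, 6)·C(21, 14) = 931170240. Through P₂: C(23, 10)·C(14, 10) = 1145210066. Since P₁ is strictly southwest of P₂, a monotone path through both must visit P₁ then P₂; paths through both = C(16, 6)·C(7, 4)·C(14, 10) = 280560280. Avoid both = 15905368710 − 931170240 − 1145210066 + 280560280 = 14109548684.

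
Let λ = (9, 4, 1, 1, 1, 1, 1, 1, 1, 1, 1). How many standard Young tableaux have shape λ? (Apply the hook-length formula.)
# SYT of shape (9, 4, 1, 1, 1, 1, 1, 1, 1, 1, 1) = 34557600

Hook-length formula: f^λ = n! / Π hook(c), product over all cells c of the Young diagram. For λ = (9, 4, 1, 1, 1, 1, 1, 1, 1, 1, 1), n = 22 boxes. Hook lengths by row (left-to-right, top-to-bottom): [19, 9, 8, 7, 5, 4, 3, 2, 1]; [13, 3, 2, 1]; [9]; [8]; [7]; [6]; [5]; [4]; [3]; [2]; [1]. Product of hooks = 32525427916800. So f^λ = 22! / 32525427916800 = 1124000727777607680000 / 32525427916800 = 34557600.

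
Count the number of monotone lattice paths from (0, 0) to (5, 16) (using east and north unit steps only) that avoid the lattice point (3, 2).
Number of paths = 19149

Total paths from (0, 0) to (5, 16): C(21, 5) = 20349. Paths through (3, 2): (paths (0, 0) → (3, 2)) × (paths (3, 2) → (5, 16)) = C(5, 3) · C(16, 2) = 10 · 120 = 1200. Avoidance count = 20349 − 1200 = 19149.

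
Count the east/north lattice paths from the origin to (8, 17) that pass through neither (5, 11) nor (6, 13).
Number of paths = 504243

Inclusion–exclusion. Total paths: C(25, 8) = 1081575. Through P₁: C(16, 5)·C(9, 3) = 366912. Through P₂: C(19, 6)·C(6, 2) = 406980. Since P₁ is strictly southwest of P₂, a monotone path through both must visit P₁ then P₂; paths through both = C(16, 5)·C(3, 1)·C(6, 2) = 196560. Avoid both = 1081575 − 366912 − 406980 + 196560 = 504243.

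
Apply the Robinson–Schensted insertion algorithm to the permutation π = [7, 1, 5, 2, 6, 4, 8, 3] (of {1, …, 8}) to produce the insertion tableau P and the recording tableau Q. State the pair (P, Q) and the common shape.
P = [1, 2, 3, 8] / [4, 6] / [5] / [7];  Q = [1, 3, 5, 7] / [2, 6] / [4] / [8];  common shape = (4, 2, 1, 1)

Row-insert the values π_1, π_2, … into P one at a time, bumping the leftmost entry strictly greater than the inserted value down to the next row. The recording tableau Q records, in position (i, j), the step at which that cell was added to P.
  Insert 7 (step 1): P = [7];  Q = [1]
  Insert 1 (step 2): P = [1] / [7];  Q = [1] / [2]
  Insert 5 (step 3): P = [1, 5] / [7];  Q = [1, 3] / [2]
  Insert 2 (step 4): P = [1, 2] / [5] / [7];  Q = [1, 3] / [2] / [4]
  Insert 6 (step 5): P = [1, 2, 6] / [5] / [7];  Q = [1, 3, 5] / [2] / [4]
  Insert 4 (step 6): P = [1, 2, 4] / [5, 6] / [7];  Q = [1, 3, 5] / [2, 6] / [4]
  Insert 8 (step 7): P = [1, 2, 4, 8] / [5, 6] / [7];  Q = [1, 3, 5, 7] / [2, 6] / [4]
  Insert 3 (step 8): P = [1, 2, 3, 8] / [4, 6] / [5] / [7];  Q = [1, 3, 5, 7] / [2, 6] / [4] / [8]
Final shape: (4, 2, 1, 1).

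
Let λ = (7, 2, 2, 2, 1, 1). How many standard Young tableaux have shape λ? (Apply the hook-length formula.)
# SYT of shape (7, 2, 2, 2, 1, 1) = 70070

Hook-length formula: f^λ = n! / Π hook(c), product over all cells c of the Young diagram. For λ = (7, 2, 2, 2, 1, 1), n = 15 boxes. Hook lengths by row (left-to-right, top-to-bottom): [12, 9, 5, 4, 3, 2, 1]; [6, 3]; [5, 2]; [4, 1]; [2]; [1]. Product of hooks = 18662400. So f^λ = 15! / 18662400 = 1307674368000 / 18662400 = 70070.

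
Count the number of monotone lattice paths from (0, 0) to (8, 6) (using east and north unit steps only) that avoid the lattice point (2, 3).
Number of paths = 2163

Total paths from (0, 0) to (8, 6): C(14, 8) = 3003. Paths through (2, 3): (paths (0, 0) → (2, 3)) × (paths (2, 3) → (8, 6)) = C(5, 2) · C(9, 6) = 10 · 84 = 840. Avoidance count = 3003 − 840 = 2163.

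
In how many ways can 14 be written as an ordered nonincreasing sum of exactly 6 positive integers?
p(14, 6 parts) = 20

Partitions of n into exactly k parts ↔ partitions of n − k into at most k parts (subtract 1 from each part). For n = 14, k = 6, the partitions are: 9+1+1+1+1+1, 8+2+1+1+1+1, 7+3+1+1+1+1, 7+2+2+1+1+1, 6+4+1+1+1+1, 6+3+2+1+1+1, 6+2+2+2+1+1, 5+5+1+1+1+1, 5+4+2+1+1+1, 5+3+3+1+1+1, 5+3+2+2+1+1, 5+2+2+2+2+1, 4+4+3+1+1+1, 4+4+2+2+1+1, 4+3+3+2+1+1, 4+3+2+2+2+1, 4+2+2+2+2+2, 3+3+3+3+1+1, 3+3+3+2+2+1, 3+3+2+2+2+2. Count = 20.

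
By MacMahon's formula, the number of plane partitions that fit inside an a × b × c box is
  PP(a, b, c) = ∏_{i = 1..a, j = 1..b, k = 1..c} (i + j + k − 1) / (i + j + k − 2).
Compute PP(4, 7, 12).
PP(4, 7, 12) = 2241344526426720

Evaluate the triple product over i = 1..4, j = 1..7, k = 1..12. The factors are (2/1) · (3/2) · (4/3) · (5/4) · (6/5) · (7/6) · (8/7) · (9/8) · … (336 factors total). The numerators and denominators telescope so the product is an integer; carrying out the multiplication exactly gives PP(4, 7, 12) = 2241344526426720.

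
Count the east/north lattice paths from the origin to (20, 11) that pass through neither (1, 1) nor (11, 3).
Number of paths = 38972375

Inclusion–exclusion. Total paths: C(31, 20) = 84672315. Through P₁: C(2, 1)·C(29, 19) = 40060020. Through P₂: C(14, 11)·C(17, 9) = 8848840. Since P₁ is strictly southwest of P₂, a monotone path through both must visit P₁ then P₂; paths through both = C(2, 1)·C(12, 10)·C(17, 9) = 3208920. Avoid both = 84672315 − 40060020 − 8848840 + 3208920 = 38972375.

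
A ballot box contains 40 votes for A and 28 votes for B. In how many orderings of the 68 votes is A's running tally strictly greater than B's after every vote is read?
Strict-lead orderings = 1759318006963275528

Total orderings of the 68 votes with 40 for A: C(68, 40) = 9969468706125227992. By the Bertrand ballot formula (Cycle Lemma / reflection principle), the number of orderings in which A is strictly ahead of B throughout is (p − q)/(p + q) · C(p + q, p) = (40 − 28)/(40 + 28) · 9969468706125227992 = 1759318006963275528.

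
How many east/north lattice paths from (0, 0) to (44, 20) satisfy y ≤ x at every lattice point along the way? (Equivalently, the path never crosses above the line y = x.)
Number of paths = 10899847657028400

By the reflection principle (André's argument), the number of monotone paths to (44, 20) with n ≤ m that never go above y = x is C(64, 44) − C(64, 45) = 19619725782651120 − 8719878125622720 = 10899847657028400.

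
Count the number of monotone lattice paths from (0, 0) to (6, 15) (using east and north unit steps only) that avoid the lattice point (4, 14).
Number of paths = 45084

Total paths from (0, 0) to (6, 15): C(21, 6) = 54264. Paths through (4, 14): (paths (0, 0) → (4, 14)) × (paths (4, 14) → (6, 15)) = C(18, 4) · C(3, 2) = 3060 · 3 = 9180. Avoidance count = 54264 − 9180 = 45084.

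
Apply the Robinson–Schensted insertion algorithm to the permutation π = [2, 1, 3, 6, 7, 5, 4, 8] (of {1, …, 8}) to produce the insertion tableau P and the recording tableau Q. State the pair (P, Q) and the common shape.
P = [1, 3, 4, 7, 8] / [2, 5] / [6];  Q = [1, 3, 4, 5, 8] / [2, 6] / [7];  common shape = (5, 2, 1)

Row-insert the values π_1, π_2, … into P one at a time, bumping the leftmost entry strictly greater than the inserted value down to the next row. The recording tableau Q records, in position (i, j), the step at which that cell was added to P.
  Insert 2 (step 1): P = [2];  Q = [1]
  Insert 1 (step 2): P = [1] / [2];  Q = [1] / [2]
  Insert 3 (step 3): P = [1, 3] / [2];  Q = [1, 3] / [2]
  Insert 6 (step 4): P = [1, 3, 6] / [2];  Q = [1, 3, 4] / [2]
  Insert 7 (step 5): P = [1, 3, 6, 7] / [2];  Q = [1, 3, 4, 5] / [2]
  Insert 5 (step 6): P = [1, 3, 5, 7] / [2, 6];  Q = [1, 3, 4, 5] / [2, 6]
  Insert 4 (step 7): P = [1, 3, 4, 7] / [2, 5] / [6];  Q = [1, 3, 4, 5] / [2, 6] / [7]
  Insert 8 (step 8): P = [1, 3, 4, 7, 8] / [2, 5] / [6];  Q = [1, 3, 4, 5, 8] / [2, 6] / [7]
Final shape: (5, 2, 1).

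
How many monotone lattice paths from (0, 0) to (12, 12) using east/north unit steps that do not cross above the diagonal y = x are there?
C_12 = 208012

These NE paths below the diagonal are counted by the Catalan number C_n = (1/(n + 1)) · C(2n, n). For n = 12: C_12 = (1/13) · C(24, 12) = 2704156/13 = 208012.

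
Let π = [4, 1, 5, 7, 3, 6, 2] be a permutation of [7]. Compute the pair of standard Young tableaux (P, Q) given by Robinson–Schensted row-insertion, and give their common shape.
P = [1, 2, 6] / [3, 5, 7] / [4];  Q = [1, 3, 4] / [2, 5, 6] / [7];  common shape = (3, 3, 1)

Row-insert the values π_1, π_2, … into P one at a time, bumping the leftmost entry strictly greater than the inserted value down to the next row. The recording tableau Q records, in position (i, j), the step at which that cell was added to P.
  Insert 4 (step 1): P = [4];  Q = [1]
  Insert 1 (step 2): P = [1] / [4];  Q = [1] / [2]
  Insert 5 (step 3): P = [1, 5] / [4];  Q = [1, 3] / [2]
  Insert 7 (step 4): P = [1, 5, 7] / [4];  Q = [1, 3, 4] / [2]
  Insert 3 (step 5): P = [1, 3, 7] / [4, 5];  Q = [1, 3, 4] / [2, 5]
  Insert 6 (step 6): P = [1, 3, 6] / [4, 5, 7];  Q = [1, 3, 4] / [2, 5, 6]
  Insert 2 (step 7): P = [1, 2, 6] / [3, 5, 7] / [4];  Q = [1, 3, 4] / [2, 5, 6] / [7]
Final shape: (3, 3, 1).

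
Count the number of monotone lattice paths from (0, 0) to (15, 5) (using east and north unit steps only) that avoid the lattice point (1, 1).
Number of paths = 9384

Total paths from (0, 0) to (15, 5): C(20, 15) = 15504. Paths through (1, 1): (paths (0, 0) → (1, 1)) × (paths (1, 1) → (15, 5)) = C(2, 1) · C(18, 14) = 2 · 3060 = 6120. Avoidance count = 15504 − 6120 = 9384.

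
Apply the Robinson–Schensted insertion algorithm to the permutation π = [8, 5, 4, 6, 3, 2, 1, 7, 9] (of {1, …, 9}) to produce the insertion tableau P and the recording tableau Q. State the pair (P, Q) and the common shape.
P = [1, 6, 7, 9] / [2] / [3] / [4] / [5] / [8];  Q = [1, 4, 8, 9] / [2] / [3] / [5] / [6] / [7];  common shape = (4, 1, 1, 1, 1, 1)

Row-insert the values π_1, π_2, … into P one at a time, bumping the leftmost entry strictly greater than the inserted value down to the next row. The recording tableau Q records, in position (i, j), the step at which that cell was added to P.
  Insert 8 (step 1): P = [8];  Q = [1]
  Insert 5 (step 2): P = [5] / [8];  Q = [1] / [2]
  Insert 4 (step 3): P = [4] / [5] / [8];  Q = [1] / [2] / [3]
  Insert 6 (step 4): P = [4, 6] / [5] / [8];  Q = [1, 4] / [2] / [3]
  Insert 3 (step 5): P = [3, 6] / [4] / [5] / [8];  Q = [1, 4] / [2] / [3] / [5]
  Insert 2 (step 6): P = [2, 6] / [3] / [4] / [5] / [8];  Q = [1, 4] / [2] / [3] / [5] / [6]
  Insert 1 (step 7): P = [1, 6] / [2] / [3] / [4] / [5] / [8];  Q = [1, 4] / [2] / [3] / [5] / [6] / [7]
  Insert 7 (step 8): P = [1, 6, 7] / [2] / [3] / [4] / [5] / [8];  Q = [1, 4, 8] / [2] / [3] / [5] / [6] / [7]
  Insert 9 (step 9): P = [1, 6, 7, 9] / [2] / [3] / [4] / [5] / [8];  Q = [1, 4, 8, 9] / [2] / [3] / [5] / [6] / [7]
Final shape: (4, 1, 1, 1, 1, 1).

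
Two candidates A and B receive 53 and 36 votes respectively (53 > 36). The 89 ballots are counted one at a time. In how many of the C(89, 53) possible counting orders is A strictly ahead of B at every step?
Strict-lead orderings = 1982863344348895866846516

Total orderings of the 89 votes with 53 for A: C(89, 53) = 10380872802767748949961172. By the Bertrand ballot formula (Cycle Lemma / reflection principle), the number of orderings in which A is strictly ahead of B throughout is (p − q)/(p + q) · C(p + q, p) = (53 − 36)/(53 + 36) · 10380872802767748949961172 = 1982863344348895866846516.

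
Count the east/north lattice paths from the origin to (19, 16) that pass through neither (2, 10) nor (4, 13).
Number of paths = 4051862928

Inclusion–exclusion. Total paths: C(35, 19) = 4059928950. Through P₁: C(12, 2)·C(23, 17) = 6662502. Through P₂: C(17, 4)·C(18, 15) = 1942080. Since P₁ is strictly southwest of P₂, a monotone path through both must visit P₁ then P₂; paths through both = C(12, 2)·C(5, 2)·C(18, 15) = 538560. Avoid both = 4059928950 − 6662502 − 1942080 + 538560 = 4051862928.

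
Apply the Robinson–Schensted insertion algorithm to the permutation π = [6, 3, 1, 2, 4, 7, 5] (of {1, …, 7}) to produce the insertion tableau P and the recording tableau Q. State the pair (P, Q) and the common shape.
P = [1, 2, 4, 5] / [3, 7] / [6];  Q = [1, 4, 5, 6] / [2, 7] / [3];  common shape = (4, 2, 1)

Row-insert the values π_1, π_2, … into P one at a time, bumping the leftmost entry strictly greater than the inserted value down to the next row. The recording tableau Q records, in position (i, j), the step at which that cell was added to P.
  Insert 6 (step 1): P = [6];  Q = [1]
  Insert 3 (step 2): P = [3] / [6];  Q = [1] / [2]
  Insert 1 (step 3): P = [1] / [3] / [6];  Q = [1] / [2] / [3]
  Insert 2 (step 4): P = [1, 2] / [3] / [6];  Q = [1, 4] / [2] / [3]
  Insert 4 (step 5): P = [1, 2, 4] / [3] / [6];  Q = [1, 4, 5] / [2] / [3]
  Insert 7 (step 6): P = [1, 2, 4, 7] / [3] / [6];  Q = [1, 4, 5, 6] / [2] / [3]
  Insert 5 (step 7): P = [1, 2, 4, 5] / [3, 7] / [6];  Q = [1, 4, 5, 6] / [2, 7] / [3]
Final shape: (4, 2, 1).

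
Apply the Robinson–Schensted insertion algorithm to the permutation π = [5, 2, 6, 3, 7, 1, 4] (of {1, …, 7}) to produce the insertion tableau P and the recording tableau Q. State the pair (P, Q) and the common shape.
P = [1, 3, 4] / [2, 6, 7] / [5];  Q = [1, 3, 5] / [2, 4, 7] / [6];  common shape = (3, 3, 1)

Row-insert the values π_1, π_2, … into P one at a time, bumping the leftmost entry strictly greater than the inserted value down to the next row. The recording tableau Q records, in position (i, j), the step at which that cell was added to P.
  Insert 5 (step 1): P = [5];  Q = [1]
  Insert 2 (step 2): P = [2] / [5];  Q = [1] / [2]
  Insert 6 (step 3): P = [2, 6] / [5];  Q = [1, 3] / [2]
  Insert 3 (step 4): P = [2, 3] / [5, 6];  Q = [1, 3] / [2, 4]
  Insert 7 (step 5): P = [2, 3, 7] / [5, 6];  Q = [1, 3, 5] / [2, 4]
  Insert 1 (step 6): P = [1, 3, 7] / [2, 6] / [5];  Q = [1, 3, 5] / [2, 4] / [6]
  Insert 4 (step 7): P = [1, 3, 4] / [2, 6, 7] / [5];  Q = [1, 3, 5] / [2, 4, 7] / [6]
Final shape: (3, 3, 1).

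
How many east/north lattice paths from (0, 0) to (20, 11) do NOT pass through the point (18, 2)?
Number of paths = 84661865

Total paths from (0, 0) to (20, 11): C(31, 20) = 84672315. Paths through (18, 2): (paths (0, 0) → (18, 2)) × (paths (18, 2) → (20, 11)) = C(20, 18) · C(11, 2) = 190 · 55 = 10450. Avoidance count = 84672315 − 10450 = 84661865.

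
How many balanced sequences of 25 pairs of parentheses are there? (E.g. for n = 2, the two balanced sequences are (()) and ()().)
C_25 = 4861946401452

These balanced parentheses are counted by the Catalan number C_n = (1/(n + 1)) · C(2n, n). For n = 25: C_25 = (1/26) · C(50, 25) = 126410606437752/26 = 4861946401452.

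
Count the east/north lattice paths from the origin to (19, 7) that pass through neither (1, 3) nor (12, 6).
Number of paths = 491676

Inclusion–exclusion. Total paths: C(26, 19) = 657800. Through P₁: C(4, 1)·C(22, 18) = 29260. Through P₂: C(18, 12)·C(8, 7) = 148512. Since P₁ is strictly southwest of P₂, a monotone path through both must visit P₁ then P₂; paths through both = C(4, 1)·C(14, 11)·C(8, 7) = 11648. Avoid both = 657800 − 29260 − 148512 + 11648 = 491676.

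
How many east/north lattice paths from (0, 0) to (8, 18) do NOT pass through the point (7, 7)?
Number of paths = 1521091

Total paths from (0, 0) to (8, 18): C(26, 8) = 1562275. Paths through (7, 7): (paths (0, 0) → (7, 7)) × (paths (7, 7) → (8, 18)) = C(14, 7) · C(12, 1) = 3432 · 12 = 41184. Avoidance count = 1562275 − 41184 = 1521091.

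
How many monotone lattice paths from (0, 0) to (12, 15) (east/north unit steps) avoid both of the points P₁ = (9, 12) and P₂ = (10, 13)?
Number of paths = 8168024

Inclusion–exclusion. Total paths: C(27, 12) = 17383860. Through P₁: C(21, 9)·C(6, 3) = 5878600. Through P₂: C(23, 10)·C(4, 2) = 6864396. Since P₁ is strictly southwest of P₂, a monotone path through both must visit P₁ then P₂; paths through both = C(21, 9)·C(2, 1)·C(4, 2) = 3527160. Avoid both = 17383860 − 5878600 − 6864396 + 3527160 = 8168024.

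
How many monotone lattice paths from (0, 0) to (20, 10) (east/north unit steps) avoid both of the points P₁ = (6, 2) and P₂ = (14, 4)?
Number of paths = 19428255

Inclusion–exclusion. Total paths: C(30, 20) = 30045015. Through P₁: C(8, 6)·C(22, 14) = 8953560. Through P₂: C(18, 14)·C(12, 6) = 2827440. Since P₁ is strictly southwest of P₂, a monotone path through both must visit P₁ then P₂; paths through both = C(8, 6)·C(10, 8)·C(12, 6) = 1164240. Avoid both = 30045015 − 8953560 − 2827440 + 1164240 = 19428255.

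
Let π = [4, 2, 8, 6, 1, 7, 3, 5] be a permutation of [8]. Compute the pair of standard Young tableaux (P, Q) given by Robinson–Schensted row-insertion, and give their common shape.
P = [1, 3, 5] / [2, 6, 7] / [4, 8];  Q = [1, 3, 6] / [2, 4, 8] / [5, 7];  common shape = (3, 3, 2)

Row-insert the values π_1, π_2, … into P one at a time, bumping the leftmost entry strictly greater than the inserted value down to the next row. The recording tableau Q records, in position (i, j), the step at which that cell was added to P.
  Insert 4 (step 1): P = [4];  Q = [1]
  Insert 2 (step 2): P = [2] / [4];  Q = [1] / [2]
  Insert 8 (step 3): P = [2, 8] / [4];  Q = [1, 3] / [2]
  Insert 6 (step 4): P = [2, 6] / [4, 8];  Q = [1, 3] / [2, 4]
  Insert 1 (step 5): P = [1, 6] / [2, 8] / [4];  Q = [1, 3] / [2, 4] / [5]
  Insert 7 (step 6): P = [1, 6, 7] / [2, 8] / [4];  Q = [1, 3, 6] / [2, 4] / [5]
  Insert 3 (step 7): P = [1, 3, 7] / [2, 6] / [4, 8];  Q = [1, 3, 6] / [2, 4] / [5, 7]
  Insert 5 (step 8): P = [1, 3, 5] / [2, 6, 7] / [4, 8];  Q = [1, 3, 6] / [2, 4, 8] / [5, 7]
Final shape: (3, 3, 2).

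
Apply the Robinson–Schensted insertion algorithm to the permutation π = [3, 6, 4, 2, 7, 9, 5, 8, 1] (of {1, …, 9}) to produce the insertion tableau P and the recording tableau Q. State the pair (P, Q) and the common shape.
P = [1, 4, 5, 8] / [2, 7, 9] / [3] / [6];  Q = [1, 2, 5, 6] / [3, 7, 8] / [4] / [9];  common shape = (4, 3, 1, 1)

Row-insert the values π_1, π_2, … into P one at a time, bumping the leftmost entry strictly greater than the inserted value down to the next row. The recording tableau Q records, in position (i, j), the step at which that cell was added to P.
  Insert 3 (step 1): P = [3];  Q = [1]
  Insert 6 (step 2): P = [3, 6];  Q = [1, 2]
  Insert 4 (step 3): P = [3, 4] / [6];  Q = [1, 2] / [3]
  Insert 2 (step 4): P = [2, 4] / [3] / [6];  Q = [1, 2] / [3] / [4]
  Insert 7 (step 5): P = [2, 4, 7] / [3] / [6];  Q = [1, 2, 5] / [3] / [4]
  Insert 9 (step 6): P = [2, 4, 7, 9] / [3] / [6];  Q = [1, 2, 5, 6] / [3] / [4]
  Insert 5 (step 7): P = [2, 4, 5, 9] / [3, 7] / [6];  Q = [1, 2, 5, 6] / [3, 7] / [4]
  Insert 8 (step 8): P = [2, 4, 5, 8] / [3, 7, 9] / [6];  Q = [1, 2, 5, 6] / [3, 7, 8] / [4]
  Insert 1 (step 9): P = [1, 4, 5, 8] / [2, 7, 9] / [3] / [6];  Q = [1, 2, 5, 6] / [3, 7, 8] / [4] / [9]
Final shape: (4, 3, 1, 1).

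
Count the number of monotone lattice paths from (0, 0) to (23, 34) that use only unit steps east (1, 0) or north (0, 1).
Number of paths = 5309878226480100

A monotone lattice path from (0, 0) to (23, 34) consists of 23 east steps and 34 north steps in some order, so it is determined by which 23 of the 57 steps are east. The count is C(57, 23) = 5309878226480100.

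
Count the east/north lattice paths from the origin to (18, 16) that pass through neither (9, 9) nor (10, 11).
Number of paths = 1381524958

Inclusion–exclusion. Total paths: C(34, 18) = 2203961430. Through P₁: C(18, 9)·C(16, 9) = 556212800. Through P₂: C(21, 10)·C(13, 8) = 453945492. Since P₁ is strictly southwest of P₂, a monotone path through both must visit P₁ then P₂; paths through both = C(18, 9)·C(3, 1)·C(13, 8) = 187721820. Avoid both = 2203961430 − 556212800 − 453945492 + 187721820 = 1381524958.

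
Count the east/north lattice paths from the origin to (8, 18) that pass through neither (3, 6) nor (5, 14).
Number of paths = 767803

Inclusion–exclusion. Total paths: C(26, 8) = 1562275. Through P₁: C(9, 3)·C(17, 5) = 519792. Through P₂: C(19, 5)·C(7, 3) = 406980. Since P₁ is strictly southwest of P₂, a monotone path through both must visit P₁ then P₂; paths through both = C(9, 3)·C(10, 2)·C(7, 3) = 132300. Avoid both = 1562275 − 519792 − 406980 + 132300 = 767803.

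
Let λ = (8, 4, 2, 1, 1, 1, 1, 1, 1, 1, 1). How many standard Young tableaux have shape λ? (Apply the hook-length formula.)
# SYT of shape (8, 4, 2, 1, 1, 1, 1, 1, 1, 1, 1) = 164148600

Hook-length formula: f^λ = n! / Π hook(c), product over all cells c of the Young diagram. For λ = (8, 4, 2, 1, 1, 1, 1, 1, 1, 1, 1), n = 22 boxes. Hook lengths by row (left-to-right, top-to-bottom): [18, 9, 7, 6, 4, 3, 2, 1]; [13, 4, 2, 1]; [10, 1]; [8]; [7]; [6]; [5]; [4]; [3]; [2]; [1]. Product of hooks = 6847458508800. So f^λ = 22! / 6847458508800 = 1124000727777607680000 / 6847458508800 = 164148600.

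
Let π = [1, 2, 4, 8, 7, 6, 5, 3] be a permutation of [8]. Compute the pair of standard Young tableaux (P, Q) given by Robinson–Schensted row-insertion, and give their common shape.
P = [1, 2, 3, 5] / [4] / [6] / [7] / [8];  Q = [1, 2, 3, 4] / [5] / [6] / [7] / [8];  common shape = (4, 1, 1, 1, 1)

Row-insert the values π_1, π_2, … into P one at a time, bumping the leftmost entry strictly greater than the inserted value down to the next row. The recording tableau Q records, in position (i, j), the step at which that cell was added to P.
  Insert 1 (step 1): P = [1];  Q = [1]
  Insert 2 (step 2): P = [1, 2];  Q = [1, 2]
  Insert 4 (step 3): P = [1, 2, 4];  Q = [1, 2, 3]
  Insert 8 (step 4): P = [1, 2, 4, 8];  Q = [1, 2, 3, 4]
  Insert 7 (step 5): P = [1, 2, 4, 7] / [8];  Q = [1, 2, 3, 4] / [5]
  Insert 6 (step 6): P = [1, 2, 4, 6] / [7] / [8];  Q = [1, 2, 3, 4] / [5] / [6]
  Insert 5 (step 7): P = [1, 2, 4, 5] / [6] / [7] / [8];  Q = [1, 2, 3, 4] / [5] / [6] / [7]
  Insert 3 (step 8): P = [1, 2, 3, 5] / [4] / [6] / [7] / [8];  Q = [1, 2, 3, 4] / [5] / [6] / [7] / [8]
Final shape: (4, 1, 1, 1, 1).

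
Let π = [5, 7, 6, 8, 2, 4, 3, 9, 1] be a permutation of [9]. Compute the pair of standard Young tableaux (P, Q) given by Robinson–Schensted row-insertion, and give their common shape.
P = [1, 3, 8, 9] / [2, 6] / [4] / [5] / [7];  Q = [1, 2, 4, 8] / [3, 6] / [5] / [7] / [9];  common shape = (4, 2, 1, 1, 1)

Row-insert the values π_1, π_2, … into P one at a time, bumping the leftmost entry strictly greater than the inserted value down to the next row. The recording tableau Q records, in position (i, j), the step at which that cell was added to P.
  Insert 5 (step 1): P = [5];  Q = [1]
  Insert 7 (step 2): P = [5, 7];  Q = [1, 2]
  Insert 6 (step 3): P = [5, 6] / [7];  Q = [1, 2] / [3]
  Insert 8 (step 4): P = [5, 6, 8] / [7];  Q = [1, 2, 4] / [3]
  Insert 2 (step 5): P = [2, 6, 8] / [5] / [7];  Q = [1, 2, 4] / [3] / [5]
  Insert 4 (step 6): P = [2, 4, 8] / [5, 6] / [7];  Q = [1, 2, 4] / [3, 6] / [5]
  Insert 3 (step 7): P = [2, 3, 8] / [4, 6] / [5] / [7];  Q = [1, 2, 4] / [3, 6] / [5] / [7]
  Insert 9 (step 8): P = [2, 3, 8, 9] / [4, 6] / [5] / [7];  Q = [1, 2, 4, 8] / [3, 6] / [5] / [7]
  Insert 1 (step 9): P = [1, 3, 8, 9] / [2, 6] / [4] / [5] / [7];  Q = [1, 2, 4, 8] / [3, 6] / [5] / [7] / [9]
Final shape: (4, 2, 1, 1, 1).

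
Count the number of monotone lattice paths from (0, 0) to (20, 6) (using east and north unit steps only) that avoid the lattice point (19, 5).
Number of paths = 145222

Total paths from (0, 0) to (20, 6): C(26, 20) = 230230. Paths through (19, 5): (paths (0, 0) → (19, 5)) × (paths (19, 5) → (20, 6)) = C(24, 19) · C(2, 1) = 42504 · 2 = 85008. Avoidance count = 230230 − 85008 = 145222.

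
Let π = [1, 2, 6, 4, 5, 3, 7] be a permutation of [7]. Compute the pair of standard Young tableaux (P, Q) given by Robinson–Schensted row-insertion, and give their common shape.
P = [1, 2, 3, 5, 7] / [4] / [6];  Q = [1, 2, 3, 5, 7] / [4] / [6];  common shape = (5, 1, 1)

Row-insert the values π_1, π_2, … into P one at a time, bumping the leftmost entry strictly greater than the inserted value down to the next row. The recording tableau Q records, in position (i, j), the step at which that cell was added to P.
  Insert 1 (step 1): P = [1];  Q = [1]
  Insert 2 (step 2): P = [1, 2];  Q = [1, 2]
  Insert 6 (step 3): P = [1, 2, 6];  Q = [1, 2, 3]
  Insert 4 (step 4): P = [1, 2, 4] / [6];  Q = [1, 2, 3] / [4]
  Insert 5 (step 5): P = [1, 2, 4, 5] / [6];  Q = [1, 2, 3, 5] / [4]
  Insert 3 (step 6): P = [1, 2, 3, 5] / [4] / [6];  Q = [1, 2, 3, 5] / [4] / [6]
  Insert 7 (step 7): P = [1, 2, 3, 5, 7] / [4] / [6];  Q = [1, 2, 3, 5, 7] / [4] / [6]
Final shape: (5, 1, 1).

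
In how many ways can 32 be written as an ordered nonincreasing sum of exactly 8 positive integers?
p(32, 8 parts) = 919

Partitions of n into exactly k parts are in bijection with partitions of n − k into at most k parts (subtract 1 from each part). So p(32, exactly 8) = p(24, parts ≤ 8). Computing via the recurrence p(m, j) = p(m, j−1) + p(m−j, j) gives 919.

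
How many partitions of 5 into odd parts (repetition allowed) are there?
p_odd(5) = 3

Partitions of 5 using only odd parts 1, 3, 5, …: 5, 3+1+1, 1+1+1+1+1. There are 3. (Euler: this equals q(5), the number of distinct-part partitions.)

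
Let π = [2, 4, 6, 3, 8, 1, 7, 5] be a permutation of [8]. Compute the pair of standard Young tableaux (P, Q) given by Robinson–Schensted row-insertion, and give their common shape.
P = [1, 3, 5, 7] / [2, 6] / [4, 8];  Q = [1, 2, 3, 5] / [4, 7] / [6, 8];  common shape = (4, 2, 2)

Row-insert the values π_1, π_2, … into P one at a time, bumping the leftmost entry strictly greater than the inserted value down to the next row. The recording tableau Q records, in position (i, j), the step at which that cell was added to P.
  Insert 2 (step 1): P = [2];  Q = [1]
  Insert 4 (step 2): P = [2, 4];  Q = [1, 2]
  Insert 6 (step 3): P = [2, 4, 6];  Q = [1, 2, 3]
  Insert 3 (step 4): P = [2, 3, 6] / [4];  Q = [1, 2, 3] / [4]
  Insert 8 (step 5): P = [2, 3, 6, 8] / [4];  Q = [1, 2, 3, 5] / [4]
  Insert 1 (step 6): P = [1, 3, 6, 8] / [2] / [4];  Q = [1, 2, 3, 5] / [4] / [6]
  Insert 7 (step 7): P = [1, 3, 6, 7] / [2, 8] / [4];  Q = [1, 2, 3, 5] / [4, 7] / [6]
  Insert 5 (step 8): P = [1, 3, 5, 7] / [2, 6] / [4, 8];  Q = [1, 2, 3, 5] / [4, 7] / [6, 8]
Final shape: (4, 2, 2).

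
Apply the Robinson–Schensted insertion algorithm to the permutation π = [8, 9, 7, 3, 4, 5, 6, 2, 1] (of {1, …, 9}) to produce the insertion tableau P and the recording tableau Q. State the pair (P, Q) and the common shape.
P = [1, 4, 5, 6] / [2, 9] / [3] / [7] / [8];  Q = [1, 2, 6, 7] / [3, 5] / [4] / [8] / [9];  common shape = (4, 2, 1, 1, 1)

Row-insert the values π_1, π_2, … into P one at a time, bumping the leftmost entry strictly greater than the inserted value down to the next row. The recording tableau Q records, in position (i, j), the step at which that cell was added to P.
  Insert 8 (step 1): P = [8];  Q = [1]
  Insert 9 (step 2): P = [8, 9];  Q = [1, 2]
  Insert 7 (step 3): P = [7, 9] / [8];  Q = [1, 2] / [3]
  Insert 3 (step 4): P = [3, 9] / [7] / [8];  Q = [1, 2] / [3] / [4]
  Insert 4 (step 5): P = [3, 4] / [7, 9] / [8];  Q = [1, 2] / [3, 5] / [4]
  Insert 5 (step 6): P = [3, 4, 5] / [7, 9] / [8];  Q = [1, 2, 6] / [3, 5] / [4]
  Insert 6 (step 7): P = [3, 4, 5, 6] / [7, 9] / [8];  Q = [1, 2, 6, 7] / [3, 5] / [4]
  Insert 2 (step 8): P = [2, 4, 5, 6] / [3, 9] / [7] / [8];  Q = [1, 2, 6, 7] / [3, 5] / [4] / [8]
  Insert 1 (step 9): P = [1, 4, 5, 6] / [2, 9] / [3] / [7] / [8];  Q = [1, 2, 6, 7] / [3, 5] / [4] / [8] / [9]
Final shape: (4, 2, 1, 1, 1).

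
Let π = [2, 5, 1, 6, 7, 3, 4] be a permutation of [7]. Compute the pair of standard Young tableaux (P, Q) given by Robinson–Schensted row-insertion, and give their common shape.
P = [1, 3, 4, 7] / [2, 5, 6];  Q = [1, 2, 4, 5] / [3, 6, 7];  common shape = (4, 3)

Row-insert the values π_1, π_2, … into P one at a time, bumping the leftmost entry strictly greater than the inserted value down to the next row. The recording tableau Q records, in position (i, j), the step at which that cell was added to P.
  Insert 2 (step 1): P = [2];  Q = [1]
  Insert 5 (step 2): P = [2, 5];  Q = [1, 2]
  Insert 1 (step 3): P = [1, 5] / [2];  Q = [1, 2] / [3]
  Insert 6 (step 4): P = [1, 5, 6] / [2];  Q = [1, 2, 4] / [3]
  Insert 7 (step 5): P = [1, 5, 6, 7] / [2];  Q = [1, 2, 4, 5] / [3]
  Insert 3 (step 6): P = [1, 3, 6, 7] / [2, 5];  Q = [1, 2, 4, 5] / [3, 6]
  Insert 4 (step 7): P = [1, 3, 4, 7] / [2, 5, 6];  Q = [1, 2, 4, 5] / [3, 6, 7]
Final shape: (4, 3).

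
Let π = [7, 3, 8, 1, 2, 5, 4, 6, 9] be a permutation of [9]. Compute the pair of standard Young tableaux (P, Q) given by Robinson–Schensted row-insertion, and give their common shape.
P = [1, 2, 4, 6, 9] / [3, 5] / [7, 8];  Q = [1, 3, 6, 8, 9] / [2, 5] / [4, 7];  common shape = (5, 2, 2)

Row-insert the values π_1, π_2, … into P one at a time, bumping the leftmost entry strictly greater than the inserted value down to the next row. The recording tableau Q records, in position (i, j), the step at which that cell was added to P.
  Insert 7 (step 1): P = [7];  Q = [1]
  Insert 3 (step 2): P = [3] / [7];  Q = [1] / [2]
  Insert 8 (step 3): P = [3, 8] / [7];  Q = [1, 3] / [2]
  Insert 1 (step 4): P = [1, 8] / [3] / [7];  Q = [1, 3] / [2] / [4]
  Insert 2 (step 5): P = [1, 2] / [3, 8] / [7];  Q = [1, 3] / [2, 5] / [4]
  Insert 5 (step 6): P = [1, 2, 5] / [3, 8] / [7];  Q = [1, 3, 6] / [2, 5] / [4]
  Insert 4 (step 7): P = [1, 2, 4] / [3, 5] / [7, 8];  Q = [1, 3, 6] / [2, 5] / [4, 7]
  Insert 6 (step 8): P = [1, 2, 4, 6] / [3, 5] / [7, 8];  Q = [1, 3, 6, 8] / [2, 5] / [4, 7]
  Insert 9 (step 9): P = [1, 2, 4, 6, 9] / [3, 5] / [7, 8];  Q = [1, 3, 6, 8, 9] / [2, 5] / [4, 7]
Final shape: (5, 2, 2).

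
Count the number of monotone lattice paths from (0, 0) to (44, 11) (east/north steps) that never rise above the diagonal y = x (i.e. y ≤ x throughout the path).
Number of paths = 90404916420

By the reflection principle (André's argument), the number of monotone paths to (44, 11) with n ≤ m that never go above y = x is C(55, 44) − C(55, 45) = 119653565850 − 29248649430 = 90404916420.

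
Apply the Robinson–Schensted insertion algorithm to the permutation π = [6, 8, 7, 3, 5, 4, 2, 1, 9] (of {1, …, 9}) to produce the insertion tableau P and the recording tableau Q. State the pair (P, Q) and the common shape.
P = [1, 4, 9] / [2, 7] / [3] / [5] / [6] / [8];  Q = [1, 2, 9] / [3, 5] / [4] / [6] / [7] / [8];  common shape = (3, 2, 1, 1, 1, 1)

Row-insert the values π_1, π_2, … into P one at a time, bumping the leftmost entry strictly greater than the inserted value down to the next row. The recording tableau Q records, in position (i, j), the step at which that cell was added to P.
  Insert 6 (step 1): P = [6];  Q = [1]
  Insert 8 (step 2): P = [6, 8];  Q = [1, 2]
  Insert 7 (step 3): P = [6, 7] / [8];  Q = [1, 2] / [3]
  Insert 3 (step 4): P = [3, 7] / [6] / [8];  Q = [1, 2] / [3] / [4]
  Insert 5 (step 5): P = [3, 5] / [6, 7] / [8];  Q = [1, 2] / [3, 5] / [4]
  Insert 4 (step 6): P = [3, 4] / [5, 7] / [6] / [8];  Q = [1, 2] / [3, 5] / [4] / [6]
  Insert 2 (step 7): P = [2, 4] / [3, 7] / [5] / [6] / [8];  Q = [1, 2] / [3, 5] / [4] / [6] / [7]
  Insert 1 (step 8): P = [1, 4] / [2, 7] / [3] / [5] / [6] / [8];  Q = [1, 2] / [3, 5] / [4] / [6] / [7] / [8]
  Insert 9 (step 9): P = [1, 4, 9] / [2, 7] / [3] / [5] / [6] / [8];  Q = [1, 2, 9] / [3, 5] / [4] / [6] / [7] / [8]
Final shape: (3, 2, 1, 1, 1, 1).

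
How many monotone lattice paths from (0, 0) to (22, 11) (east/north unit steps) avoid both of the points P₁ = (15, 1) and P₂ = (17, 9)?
Number of paths = 127625122

Inclusion–exclusion. Total paths: C(33, 22) = 193536720. Through P₁: C(16, 15)·C(17, 7) = 311168. Through P₂: C(26, 17)·C(7, 5) = 65615550. Since P₁ is strictly southwest of P₂, a monotone path through both must visit P₁ then P₂; paths through both = C(16, 15)·C(10, 2)·C(7, 5) = 15120. Avoid both = 193536720 − 311168 − 65615550 + 15120 = 127625122.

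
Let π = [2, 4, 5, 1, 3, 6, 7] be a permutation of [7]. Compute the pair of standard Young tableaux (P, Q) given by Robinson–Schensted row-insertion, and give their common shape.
P = [1, 3, 5, 6, 7] / [2, 4];  Q = [1, 2, 3, 6, 7] / [4, 5];  common shape = (5, 2)

Row-insert the values π_1, π_2, … into P one at a time, bumping the leftmost entry strictly greater than the inserted value down to the next row. The recording tableau Q records, in position (i, j), the step at which that cell was added to P.
  Insert 2 (step 1): P = [2];  Q = [1]
  Insert 4 (step 2): P = [2, 4];  Q = [1, 2]
  Insert 5 (step 3): P = [2, 4, 5];  Q = [1, 2, 3]
  Insert 1 (step 4): P = [1, 4, 5] / [2];  Q = [1, 2, 3] / [4]
  Insert 3 (step 5): P = [1, 3, 5] / [2, 4];  Q = [1, 2, 3] / [4, 5]
  Insert 6 (step 6): P = [1, 3, 5, 6] / [2, 4];  Q = [1, 2, 3, 6] / [4, 5]
  Insert 7 (step 7): P = [1, 3, 5, 6, 7] / [2, 4];  Q = [1, 2, 3, 6, 7] / [4, 5]
Final shape: (5, 2).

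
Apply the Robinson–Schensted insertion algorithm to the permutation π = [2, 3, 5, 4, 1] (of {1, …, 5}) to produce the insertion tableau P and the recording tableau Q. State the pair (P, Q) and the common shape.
P = [1, 3, 4] / [2] / [5];  Q = [1, 2, 3] / [4] / [5];  common shape = (3, 1, 1)

Row-insert the values π_1, π_2, … into P one at a time, bumping the leftmost entry strictly greater than the inserted value down to the next row. The recording tableau Q records, in position (i, j), the step at which that cell was added to P.
  Insert 2 (step 1): P = [2];  Q = [1]
  Insert 3 (step 2): P = [2, 3];  Q = [1, 2]
  Insert 5 (step 3): P = [2, 3, 5];  Q = [1, 2, 3]
  Insert 4 (step 4): P = [2, 3, 4] / [5];  Q = [1, 2, 3] / [4]
  Insert 1 (step 5): P = [1, 3, 4] / [2] / [5];  Q = [1, 2, 3] / [4] / [5]
Final shape: (3, 1, 1).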